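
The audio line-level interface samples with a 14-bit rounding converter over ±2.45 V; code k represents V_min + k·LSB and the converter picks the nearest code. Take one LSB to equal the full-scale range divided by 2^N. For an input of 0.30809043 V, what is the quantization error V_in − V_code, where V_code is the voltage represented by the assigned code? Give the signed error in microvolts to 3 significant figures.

Full-scale range = 2.45 V − (-2.45 V) = 4.9 V. LSB = 4.9 V / 2^14 ≈ 299.1 µV.
(V_in − V_min)/LSB = (0.30809043 − (-2.45)) × 16384/4.9 = 9222.1538 → nearest code k = 9222.
V_code = V_min + k × range/2^14 = -2.45 + 9222 × 4.9/16384 = 0.30804443359 V.
e = 0.30809043 − (0.30804443359) = +46.0 µV.

+46.0 µV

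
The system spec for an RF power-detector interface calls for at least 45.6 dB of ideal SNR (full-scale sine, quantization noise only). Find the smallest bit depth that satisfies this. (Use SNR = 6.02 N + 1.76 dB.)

N ≥ (45.6 − 1.76)/6.02 = 7.282 → N_min = 8.

8 bits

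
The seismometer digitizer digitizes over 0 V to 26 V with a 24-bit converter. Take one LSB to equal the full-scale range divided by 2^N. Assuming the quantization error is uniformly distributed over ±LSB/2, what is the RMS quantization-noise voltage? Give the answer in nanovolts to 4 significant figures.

447.4 nV

V_FS = 26 V.
LSB = 26 V ÷ 2^24 = 26/16777216 V = 1.54972 µV.
σ_q = LSB/√12 = 1.54972 µV/3.4641 = 447.4 nV.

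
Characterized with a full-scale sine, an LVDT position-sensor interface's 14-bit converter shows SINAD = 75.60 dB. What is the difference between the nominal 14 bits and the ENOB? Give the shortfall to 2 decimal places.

1.73 bits

ENOB = (SINAD − 1.76)/6.02 = (75.60 − 1.76)/6.02 = 12.2658 bits.
Shortfall = 14 − 12.2658 = 1.7342 bits.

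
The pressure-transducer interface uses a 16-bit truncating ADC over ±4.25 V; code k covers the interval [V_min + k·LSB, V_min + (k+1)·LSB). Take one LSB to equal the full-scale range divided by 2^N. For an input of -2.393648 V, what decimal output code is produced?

Range = 4.25 − (-4.25) = 8.5 V. LSB = 8.5 V / 2^16 ≈ 129.7 µV.
code = ⌊(V_in − V_min)/LSB⌋ = ⌊(V_in − V_min) × 2^16 / range⌋
     = ⌊(-2.393648 − (-4.25)) × 65536 / 8.5⌋ = ⌊1.856352 × 65536/8.5⌋
     = ⌊14312.692⌋ = 14312.

14312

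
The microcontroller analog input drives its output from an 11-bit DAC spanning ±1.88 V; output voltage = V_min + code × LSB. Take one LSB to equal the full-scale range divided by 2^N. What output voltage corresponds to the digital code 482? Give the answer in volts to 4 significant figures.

-0.9951 V

Full-scale range = 1.88 V − (-1.88 V) = 3.76 V. LSB = 3.76 V / 2^11.
V_out = -1.88 + 482 × (3.76/2048) V
      = -1.88 + 0.884922 = -0.995078 V.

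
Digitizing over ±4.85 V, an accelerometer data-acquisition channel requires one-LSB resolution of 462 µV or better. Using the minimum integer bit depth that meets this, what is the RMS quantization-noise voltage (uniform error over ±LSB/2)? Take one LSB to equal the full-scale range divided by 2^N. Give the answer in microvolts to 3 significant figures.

85.5 µV

Span: 4.85 V − (-4.85 V) = 9.7 V.
Levels needed ≥ 9.7/462 µV = 21000. 2^15 = 32768 suffices, so N_min = 15.
LSB = 9.7 V / 2^15 = 296.02 µV.
σ_q = LSB/√12 = 296.02 µV/3.4641 = 85.5 µV.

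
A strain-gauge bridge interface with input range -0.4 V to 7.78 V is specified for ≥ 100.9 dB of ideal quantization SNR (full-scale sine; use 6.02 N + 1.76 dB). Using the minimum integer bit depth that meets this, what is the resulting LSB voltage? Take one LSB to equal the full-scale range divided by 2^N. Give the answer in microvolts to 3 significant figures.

Full-scale range = 7.78 V − (-0.4 V) = 8.18 V.
6.02 N + 1.76 ≥ 100.9 gives N ≥ 16.468, so the minimum integer is 17.
One LSB is 8.18 V / 131072 = 62.4 µV.

62.4 µV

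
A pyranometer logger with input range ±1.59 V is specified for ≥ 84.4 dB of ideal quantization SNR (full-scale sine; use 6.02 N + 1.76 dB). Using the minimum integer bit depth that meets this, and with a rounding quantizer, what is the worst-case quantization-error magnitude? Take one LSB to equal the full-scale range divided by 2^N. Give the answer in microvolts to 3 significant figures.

Full-scale range = 1.59 V − (-1.59 V) = 3.18 V.
Required N = ⌈(84.4 − 1.76)/6.02⌉ = ⌈13.728⌉ = 14.
One LSB is 3.18 V / 16384 = 194.09 µV.
|e|_max = LSB/2 = 97.0 µV.

97.0 µV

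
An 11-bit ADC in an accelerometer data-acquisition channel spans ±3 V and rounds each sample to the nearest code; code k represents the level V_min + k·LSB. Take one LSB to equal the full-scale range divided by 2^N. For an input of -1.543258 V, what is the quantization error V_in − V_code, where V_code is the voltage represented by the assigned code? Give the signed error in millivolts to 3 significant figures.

+0.687 mV

Full-scale range = 3 V − (-3 V) = 6 V. LSB = 6 V / 2^11 ≈ 2.930 mV.
(V_in − V_min)/LSB = (-1.543258 − (-3)) × 2048/6 = 497.2346 → nearest code k = 497.
V_code = V_min + k × range/2^11 = -3 + 497 × 6/2048 = -1.543945313 V.
Error = V_in − V_code = -1.543258 − (-1.543945313) = +0.687 mV.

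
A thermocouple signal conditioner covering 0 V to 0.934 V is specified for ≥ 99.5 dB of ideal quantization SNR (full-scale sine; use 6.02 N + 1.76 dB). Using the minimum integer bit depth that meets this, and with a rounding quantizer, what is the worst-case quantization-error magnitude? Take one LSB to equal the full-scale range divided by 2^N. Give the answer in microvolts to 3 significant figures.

Full-scale range = 0.934 V.
6.02 N + 1.76 ≥ 99.5 gives N ≥ 16.236, so the minimum integer is 17.
One LSB is 0.934 V / 131072 = 7.1259 µV.
|e|_max = LSB/2 = 3.56 µV.

3.56 µV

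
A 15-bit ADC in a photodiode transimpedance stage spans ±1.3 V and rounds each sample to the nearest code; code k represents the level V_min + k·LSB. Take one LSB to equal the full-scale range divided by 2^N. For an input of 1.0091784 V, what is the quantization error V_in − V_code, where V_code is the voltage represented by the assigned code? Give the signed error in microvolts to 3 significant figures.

The full-scale span is 1.3 − (-1.3) = 2.6 V. LSB = 2.6 V / 2^15 ≈ 79.35 µV.
(V_in − V_min)/LSB = (1.0091784 − (-1.3)) × 32768/2.6 = 29102.7530 → nearest code k = 29103.
V_code = -1.3 + (29103/32768) × 2.6 = 1.0091979980 V.
Error = V_in − V_code = 1.0091784 − (1.0091979980) = −19.6 µV.

−19.6 µV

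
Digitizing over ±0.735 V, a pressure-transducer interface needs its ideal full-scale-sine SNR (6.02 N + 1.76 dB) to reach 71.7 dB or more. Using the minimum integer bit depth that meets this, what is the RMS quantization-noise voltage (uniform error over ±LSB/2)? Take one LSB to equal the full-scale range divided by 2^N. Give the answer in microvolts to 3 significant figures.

104 µV

Range = 0.735 − (-0.735) = 1.47 V.
N ≥ (71.7 − 1.76)/6.02 = 11.618 → N_min = 12.
LSB = 1.47 V ÷ 2^12 = 1.47/4096 V = 358.89 µV.
σ_q = LSB/√12 = 358.89 µV/3.4641 = 104 µV.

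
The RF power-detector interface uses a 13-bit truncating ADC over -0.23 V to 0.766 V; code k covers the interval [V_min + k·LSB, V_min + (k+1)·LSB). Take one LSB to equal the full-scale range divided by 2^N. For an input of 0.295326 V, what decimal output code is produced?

Range = 0.766 − (-0.23) = 0.996 V. LSB = 0.996 V / 2^13 ≈ 121.6 µV.
(V_in − V_min) × 2^13/range = (0.295326 − (-0.23)) × 8192/0.996 = 4320.754.
Floor → code = 4320.

4320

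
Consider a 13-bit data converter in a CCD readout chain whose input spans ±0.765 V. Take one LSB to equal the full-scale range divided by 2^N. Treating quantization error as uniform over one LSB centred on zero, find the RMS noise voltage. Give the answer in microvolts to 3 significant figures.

Range = 0.765 − (-0.765) = 1.53 V.
One LSB is 1.53 V / 8192 = 186.77 µV.
RMS of a uniform error over width LSB is LSB/√12 = 53.9 µV.

53.9 µV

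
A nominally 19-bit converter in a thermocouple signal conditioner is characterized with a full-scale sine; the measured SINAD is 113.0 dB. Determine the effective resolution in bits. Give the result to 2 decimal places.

18.48 bits

ENOB = (SINAD − 1.76) / 6.02 = (113.0 − 1.76) / 6.02 = 111.24 / 6.02 = 18.4784.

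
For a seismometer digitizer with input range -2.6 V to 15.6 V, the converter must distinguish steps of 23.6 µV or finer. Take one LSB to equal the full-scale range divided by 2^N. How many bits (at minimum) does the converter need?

Span: 15.6 V − (-2.6 V) = 18.2 V.
Levels needed ≥ 18.2/23.6 µV = 771200. 2^20 = 1048576 suffices, so N_min = 20.

20 bits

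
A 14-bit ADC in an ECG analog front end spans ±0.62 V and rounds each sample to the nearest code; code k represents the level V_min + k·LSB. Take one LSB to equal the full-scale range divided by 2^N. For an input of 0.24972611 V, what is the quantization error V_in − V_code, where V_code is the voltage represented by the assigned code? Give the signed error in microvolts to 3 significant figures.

−29.7 µV

The full-scale span is 0.62 − (-0.62) = 1.24 V. LSB = 1.24 V / 2^14 ≈ 75.68 µV.
(0.24972611 − (-0.62)) / LSB = 0.86972611 × 16384/1.24 = 11491.6069. Nearest integer: k = 11492.
Reconstructed level: -0.62 + 11492 × 1.24/16384 V = 0.24975585938 V.
V_in − V_code = 0.24972611 − (0.24975585938) = −29.7 µV.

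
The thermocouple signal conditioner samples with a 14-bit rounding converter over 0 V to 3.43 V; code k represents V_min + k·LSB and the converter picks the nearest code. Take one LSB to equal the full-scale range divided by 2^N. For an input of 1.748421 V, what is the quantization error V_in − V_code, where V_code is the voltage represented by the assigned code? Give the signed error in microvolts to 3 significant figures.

−75.1 µV

V_FS = 3.43 V. LSB = 3.43 V / 2^14 ≈ 209.4 µV.
(V_in − V_min)/LSB = (1.748421 − (0)) × 16384/3.43 = 8351.6413 → nearest code k = 8352.
Reconstructed level: 0 + 8352 × 3.43/16384 V = 1.7484960938 V.
V_in − V_code = 1.748421 − (1.7484960938) = −75.1 µV.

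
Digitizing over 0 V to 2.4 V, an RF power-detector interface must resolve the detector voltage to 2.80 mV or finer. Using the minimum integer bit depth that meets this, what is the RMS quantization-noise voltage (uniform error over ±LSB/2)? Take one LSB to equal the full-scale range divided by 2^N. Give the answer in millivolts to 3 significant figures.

0.677 mV

Span = 2.4 V.
2.4 V / 2.80 mV = 857.1. Since 2^9 = 512 and 2^10 = 1024, N = 10.
Step size = 2.4/1024 V = 2.3438 mV.
RMS noise = LSB/√12 = 0.677 mV.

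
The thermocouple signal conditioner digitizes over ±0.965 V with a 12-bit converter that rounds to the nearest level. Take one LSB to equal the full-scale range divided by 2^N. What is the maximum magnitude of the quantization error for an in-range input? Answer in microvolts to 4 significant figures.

235.6 µV

Range = 0.965 − (-0.965) = 1.93 V.
Step size = 1.93/4096 V = 471.191 µV.
A rounding quantizer has |error| ≤ LSB/2 = 235.6 µV.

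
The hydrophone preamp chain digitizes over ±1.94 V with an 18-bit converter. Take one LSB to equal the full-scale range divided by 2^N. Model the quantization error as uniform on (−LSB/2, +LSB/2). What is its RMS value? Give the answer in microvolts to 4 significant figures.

4.273 µV

Full-scale range = 1.94 V − (-1.94 V) = 3.88 V.
LSB = 3.88 V / 2^18 = 14.8010 µV.
For a uniform distribution on [−LSB/2, +LSB/2], V_rms = LSB/√12 = 14.8010 µV/3.4641 = 4.273 µV.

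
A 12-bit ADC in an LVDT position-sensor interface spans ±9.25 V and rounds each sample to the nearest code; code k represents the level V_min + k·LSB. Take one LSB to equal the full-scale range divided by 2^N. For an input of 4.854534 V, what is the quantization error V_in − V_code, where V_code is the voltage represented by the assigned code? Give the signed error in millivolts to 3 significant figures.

Span: 9.25 V − (-9.25 V) = 18.5 V. LSB = 18.5 V / 2^12 ≈ 4.517 mV.
(4.854534 − (-9.25)) / LSB = 14.104534 × 4096/18.5 = 3122.8201. Nearest integer: k = 3123.
V_code = V_min + k × range/2^12 = -9.25 + 3123 × 18.5/4096 = 4.855346680 V.
Error = V_in − V_code = 4.854534 − (4.855346680) = −0.813 mV.

−0.813 mV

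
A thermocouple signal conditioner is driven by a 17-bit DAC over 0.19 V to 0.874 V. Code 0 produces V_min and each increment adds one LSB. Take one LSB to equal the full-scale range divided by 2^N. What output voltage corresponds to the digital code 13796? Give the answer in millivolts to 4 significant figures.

262.0 mV

Range = 0.874 − (0.19) = 0.684 V. LSB = 0.684 V / 2^17.
V_out = V_min + code × LSB = 0.19 V + 13796 × 0.684 V / 131072
      = 0.19 + 0.0719945 = 0.261995 V.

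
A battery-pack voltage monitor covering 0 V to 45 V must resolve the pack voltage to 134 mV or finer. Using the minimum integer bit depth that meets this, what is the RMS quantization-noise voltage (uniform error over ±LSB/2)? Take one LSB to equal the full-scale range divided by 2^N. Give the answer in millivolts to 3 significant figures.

25.4 mV

Span = 45 V.
45 V / 134 mV = 335.8. Since 2^8 = 256 and 2^9 = 512, N = 9.
LSB = 45 V / 2^9 = 87.891 mV.
σ_q = LSB/√12 = 87.891 mV/3.4641 = 25.4 mV.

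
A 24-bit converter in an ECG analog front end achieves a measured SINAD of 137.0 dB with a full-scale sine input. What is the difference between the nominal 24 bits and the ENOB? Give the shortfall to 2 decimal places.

1.53 bits

N_eff = (137.0 − 1.76)/6.02 = 22.4651 bits.
Shortfall = 24 − 22.4651 = 1.5349 bits.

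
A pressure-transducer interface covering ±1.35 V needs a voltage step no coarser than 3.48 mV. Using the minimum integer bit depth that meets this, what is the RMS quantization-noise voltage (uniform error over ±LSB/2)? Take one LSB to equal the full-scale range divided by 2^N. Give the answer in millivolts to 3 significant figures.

0.761 mV

Span: 1.35 V − (-1.35 V) = 2.7 V.
Need 2^N ≥ 2.7 V / 3.48 mV = 775.9 → N_min = 10.
One LSB is 2.7 V / 1024 = 2.6367 mV.
RMS noise = LSB/√12 = 0.761 mV.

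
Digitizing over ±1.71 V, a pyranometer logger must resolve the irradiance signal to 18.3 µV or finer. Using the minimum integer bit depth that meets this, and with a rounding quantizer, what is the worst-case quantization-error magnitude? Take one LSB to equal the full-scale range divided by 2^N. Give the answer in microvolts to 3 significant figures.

6.52 µV

Full-scale range = 1.71 V − (-1.71 V) = 3.42 V.
Need 2^N ≥ 3.42 V / 18.3 µV = 186900 → N_min = 18.
One LSB is 3.42 V / 262144 = 13.046 µV.
Max error for round-to-nearest is LSB/2 = 6.52 µV.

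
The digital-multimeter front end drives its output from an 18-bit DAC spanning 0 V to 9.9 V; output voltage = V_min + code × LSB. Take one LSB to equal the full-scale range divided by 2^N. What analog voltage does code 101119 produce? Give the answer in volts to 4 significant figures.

V_FS = 9.9 V. LSB = 9.9 V / 2^18.
V_out = V_min + code × LSB = 0 V + 101119 × 9.9 V / 262144
      = 0 V + 3.81881 V = 3.81881 V.

3.819 V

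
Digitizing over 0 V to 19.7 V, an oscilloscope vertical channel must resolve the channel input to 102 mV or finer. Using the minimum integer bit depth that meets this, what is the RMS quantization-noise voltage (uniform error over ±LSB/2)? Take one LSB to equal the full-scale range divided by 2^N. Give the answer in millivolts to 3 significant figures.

Range is 19.7 V.
Levels needed ≥ 19.7/102 mV = 193.1. 2^8 = 256 suffices, so N_min = 8.
LSB = 19.7 V / 2^8 = 76.953 mV.
RMS noise = LSB/√12 = 22.2 mV.

22.2 mV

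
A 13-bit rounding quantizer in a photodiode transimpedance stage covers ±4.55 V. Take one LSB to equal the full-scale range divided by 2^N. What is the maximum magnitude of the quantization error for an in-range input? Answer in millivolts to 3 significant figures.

0.555 mV

The full-scale span is 4.55 − (-4.55) = 9.1 V.
LSB = 9.1 V ÷ 2^13 = 9.1/8192 V = 1.1108 mV.
Worst-case error for round-to-nearest is half an LSB: 0.555 mV.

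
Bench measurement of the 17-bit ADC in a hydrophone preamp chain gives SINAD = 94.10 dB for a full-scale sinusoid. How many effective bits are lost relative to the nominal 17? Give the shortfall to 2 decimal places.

1.66 bits

Effective bits = (94.10 − 1.76)/6.02 = 15.3389.
Lost resolution: 17 − 15.3389 = 1.6611 bits.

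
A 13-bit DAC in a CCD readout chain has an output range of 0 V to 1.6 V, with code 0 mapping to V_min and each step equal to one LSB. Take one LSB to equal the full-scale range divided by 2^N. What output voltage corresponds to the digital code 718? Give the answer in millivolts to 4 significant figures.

140.2 mV

Range is 1.6 V. LSB = 1.6 V / 2^13.
V_out = 0 + 718 × (1.6/8192) V
      = 0 + 0.140234 = 0.140234 V.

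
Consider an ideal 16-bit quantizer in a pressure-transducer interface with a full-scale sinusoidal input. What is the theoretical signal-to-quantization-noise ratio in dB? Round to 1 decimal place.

98.1 dB

Ideal quantization SNR: 6.02 × 16 + 1.76 dB = 98.1 dB.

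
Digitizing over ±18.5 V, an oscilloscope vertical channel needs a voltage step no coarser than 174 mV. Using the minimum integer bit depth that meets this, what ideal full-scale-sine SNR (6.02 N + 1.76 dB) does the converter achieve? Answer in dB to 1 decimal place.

49.9 dB

The full-scale span is 18.5 − (-18.5) = 37 V.
Need 2^N ≥ 37 V / 174 mV = 212.6 → N_min = 8.
SNR = 6.02 × 8 + 1.76 = 49.92 dB.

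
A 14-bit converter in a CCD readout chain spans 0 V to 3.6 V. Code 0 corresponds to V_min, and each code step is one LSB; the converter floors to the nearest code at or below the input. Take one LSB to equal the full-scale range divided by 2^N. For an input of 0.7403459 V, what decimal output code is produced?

Full-scale range = 3.6 V. LSB = 3.6 V / 2^14 ≈ 219.7 µV.
(V_in − V_min) × 2^14/range = (0.7403459 − (0)) × 16384/3.6 = 3369.396.
Floor → code = 3369.

3369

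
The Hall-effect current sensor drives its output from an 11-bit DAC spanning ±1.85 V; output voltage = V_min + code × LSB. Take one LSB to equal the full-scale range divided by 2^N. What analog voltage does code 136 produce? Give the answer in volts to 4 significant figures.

Span: 1.85 V − (-1.85 V) = 3.7 V. LSB = 3.7 V / 2^11.
Output = V_min + (136/2048) × range = -1.85 + 0.0664063 × 3.7 V
      = -1.85 + 0.245703 = -1.60430 V.

-1.604 V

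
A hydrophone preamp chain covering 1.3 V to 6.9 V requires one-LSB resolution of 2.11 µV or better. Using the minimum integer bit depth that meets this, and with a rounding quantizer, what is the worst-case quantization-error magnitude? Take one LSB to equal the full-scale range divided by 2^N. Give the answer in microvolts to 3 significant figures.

0.668 µV

Full-scale range = 6.9 V − (1.3 V) = 5.6 V.
Levels needed ≥ 5.6/2.11 µV = 2.654e6. 2^22 = 4194304 suffices, so N_min = 22.
Step size = 5.6/4194304 V = 1.3351 µV.
Half an LSB is 0.668 µV.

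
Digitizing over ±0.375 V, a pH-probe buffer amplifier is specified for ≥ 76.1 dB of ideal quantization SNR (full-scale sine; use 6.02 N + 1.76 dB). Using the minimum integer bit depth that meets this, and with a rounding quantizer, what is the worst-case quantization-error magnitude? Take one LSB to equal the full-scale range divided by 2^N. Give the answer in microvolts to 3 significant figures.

The full-scale span is 0.375 − (-0.375) = 0.75 V.
N ≥ (76.1 − 1.76)/6.02 = 12.349 → N_min = 13.
LSB = 0.75 V ÷ 2^13 = 0.75/8192 V = 91.553 µV.
|e|_max = LSB/2 = 45.8 µV.

45.8 µV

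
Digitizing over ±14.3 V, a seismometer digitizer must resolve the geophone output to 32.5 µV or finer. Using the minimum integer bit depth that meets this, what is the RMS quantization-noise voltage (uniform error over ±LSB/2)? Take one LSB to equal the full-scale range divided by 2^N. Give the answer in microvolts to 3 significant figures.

7.87 µV

Full-scale range = 14.3 V − (-14.3 V) = 28.6 V.
28.6 V / 32.5 µV = 880000. Since 2^19 = 524288 and 2^20 = 1048576, N = 20.
LSB = 28.6 V ÷ 2^20 = 28.6/1048576 V = 27.275 µV.
σ_q = LSB/√12 = 27.275 µV/3.4641 = 7.87 µV.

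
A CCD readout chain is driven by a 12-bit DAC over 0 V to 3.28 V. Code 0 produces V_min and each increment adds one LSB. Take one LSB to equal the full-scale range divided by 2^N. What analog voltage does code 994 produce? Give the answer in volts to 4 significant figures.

Span = 3.28 V. LSB = 3.28 V / 2^12.
Output = V_min + (994/4096) × range = 0 + 0.242676 × 3.28 V
      = 0 V + 0.795977 V = 0.795977 V.

0.7960 V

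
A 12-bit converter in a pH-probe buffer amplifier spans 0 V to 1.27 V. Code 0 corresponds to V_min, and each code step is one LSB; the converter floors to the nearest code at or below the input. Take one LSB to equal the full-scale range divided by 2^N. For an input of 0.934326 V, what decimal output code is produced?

3013

V_FS = 1.27 V. LSB = 1.27 V / 2^12 ≈ 310.1 µV.
(V_in − V_min) × 2^12/range = (0.934326 − (0)) × 4096/1.27 = 3013.385.
Floor → code = 3013.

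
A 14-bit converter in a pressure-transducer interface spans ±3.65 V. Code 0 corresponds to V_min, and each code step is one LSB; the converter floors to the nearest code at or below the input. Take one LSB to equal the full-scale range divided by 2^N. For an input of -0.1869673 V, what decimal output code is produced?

7772

Full-scale range = 3.65 V − (-3.65 V) = 7.3 V. LSB = 7.3 V / 2^14 ≈ 445.6 µV.
(V_in − V_min) × 2^14/range = (-0.1869673 − (-3.65)) × 16384/7.3 = 7772.374.
Floor → code = 7772.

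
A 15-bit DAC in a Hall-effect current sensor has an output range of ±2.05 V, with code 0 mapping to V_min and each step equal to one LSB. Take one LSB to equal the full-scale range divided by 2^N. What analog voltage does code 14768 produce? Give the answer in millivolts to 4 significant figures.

Full-scale range = 2.05 V − (-2.05 V) = 4.1 V. LSB = 4.1 V / 2^15.
Output = V_min + (14768/32768) × range = -2.05 + 0.450684 × 4.1 V
      = -2.05 + 1.84780 = -0.202197 V.

-202.2 mV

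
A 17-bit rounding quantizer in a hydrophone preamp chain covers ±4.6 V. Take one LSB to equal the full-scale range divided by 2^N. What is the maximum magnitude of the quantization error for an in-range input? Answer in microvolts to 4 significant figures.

Span: 4.6 V − (-4.6 V) = 9.2 V.
LSB = 9.2 V / 2^17 = 70.1904 µV.
|e|_max = LSB/2 = 35.10 µV.

35.10 µV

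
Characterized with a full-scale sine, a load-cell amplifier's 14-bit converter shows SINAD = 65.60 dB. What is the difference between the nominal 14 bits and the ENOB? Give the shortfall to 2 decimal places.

3.40 bits

N_eff = (65.60 − 1.76)/6.02 = 10.6047 bits.
14 − 10.6047 = 3.40 bits below nominal.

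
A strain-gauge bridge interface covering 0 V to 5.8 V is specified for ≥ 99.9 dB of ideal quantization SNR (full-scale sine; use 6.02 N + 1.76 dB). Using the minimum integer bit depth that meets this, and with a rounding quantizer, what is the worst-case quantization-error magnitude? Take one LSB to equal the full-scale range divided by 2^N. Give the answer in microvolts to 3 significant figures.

22.1 µV

Range is 5.8 V.
Solving 6.02 N ≥ 99.9 − 1.76: N ≥ 16.302. Round up → N = 17.
LSB = 5.8 V / 2^17 = 44.250 µV.
|e|_max = LSB/2 = 22.1 µV.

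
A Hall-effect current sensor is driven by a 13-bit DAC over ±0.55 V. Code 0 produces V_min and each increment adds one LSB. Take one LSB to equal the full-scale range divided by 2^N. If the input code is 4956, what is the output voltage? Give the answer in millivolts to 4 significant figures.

115.5 mV

Span: 0.55 V − (-0.55 V) = 1.1 V. LSB = 1.1 V / 2^13.
Output = V_min + (4956/8192) × range = -0.55 + 0.604980 × 1.1 V
      = -0.55 V + 0.665479 V = 0.115479 V.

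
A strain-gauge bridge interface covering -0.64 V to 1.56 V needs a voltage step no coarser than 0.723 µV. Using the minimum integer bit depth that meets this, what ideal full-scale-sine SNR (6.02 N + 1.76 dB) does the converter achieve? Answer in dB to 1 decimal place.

134.2 dB

Range = 1.56 − (-0.64) = 2.2 V.
2.2 V / 0.723 µV = 3.043e6. Since 2^21 = 2097152 and 2^22 = 4194304, N = 22.
6.02(22) + 1.76 = 134.20 dB.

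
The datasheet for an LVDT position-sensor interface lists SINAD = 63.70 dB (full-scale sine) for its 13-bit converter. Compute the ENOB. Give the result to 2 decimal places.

10.29 bits

(63.70 − 1.76) / 6.02 = 61.94/6.02 = 10.2890 effective bits.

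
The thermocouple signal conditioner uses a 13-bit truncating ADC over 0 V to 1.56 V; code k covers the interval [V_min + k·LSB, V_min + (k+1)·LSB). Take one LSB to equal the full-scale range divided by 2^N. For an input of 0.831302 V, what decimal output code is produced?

4365

Range is 1.56 V. LSB = 1.56 V / 2^13 ≈ 190.4 µV.
V_in − V_min = 0.831302 − (0) = 0.831302 V.
Divide by LSB: 0.831302 × 8192/1.56 = 4365.4013.
Truncating gives code 4365.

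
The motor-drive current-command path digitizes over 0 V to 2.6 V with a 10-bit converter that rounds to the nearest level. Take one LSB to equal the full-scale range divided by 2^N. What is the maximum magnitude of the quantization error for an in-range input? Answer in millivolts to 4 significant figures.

1.270 mV

Range is 2.6 V.
Step size = 2.6/1024 V = 2.53906 mV.
Worst-case error for round-to-nearest is half an LSB: 1.270 mV.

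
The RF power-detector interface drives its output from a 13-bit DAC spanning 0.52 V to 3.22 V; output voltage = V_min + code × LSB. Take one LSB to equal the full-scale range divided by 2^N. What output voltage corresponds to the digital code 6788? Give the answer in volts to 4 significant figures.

2.757 V

Full-scale range = 3.22 V − (0.52 V) = 2.7 V. LSB = 2.7 V / 2^13.
V_out = V_min + code × LSB = 0.52 V + 6788 × 2.7 V / 8192
      = 0.52 V + 2.23726 V = 2.75726 V.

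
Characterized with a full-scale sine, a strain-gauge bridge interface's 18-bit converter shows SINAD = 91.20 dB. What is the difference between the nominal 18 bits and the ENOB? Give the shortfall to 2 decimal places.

3.14 bits

Effective bits = (91.20 − 1.76)/6.02 = 14.8571.
18 − 14.8571 = 3.14 bits below nominal.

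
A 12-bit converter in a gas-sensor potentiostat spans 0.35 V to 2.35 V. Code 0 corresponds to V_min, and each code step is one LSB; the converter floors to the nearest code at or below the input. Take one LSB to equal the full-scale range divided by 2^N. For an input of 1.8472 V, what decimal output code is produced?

3066

Range = 2.35 − (0.35) = 2 V. LSB = 2 V / 2^12 ≈ 488.3 µV.
code = ⌊(V_in − V_min)/LSB⌋ = ⌊(V_in − V_min) × 2^12 / range⌋
     = ⌊(1.8472 − (0.35)) × 4096 / 2⌋ = ⌊1.4972 × 4096/2⌋
     = ⌊3066.266⌋ = 3066.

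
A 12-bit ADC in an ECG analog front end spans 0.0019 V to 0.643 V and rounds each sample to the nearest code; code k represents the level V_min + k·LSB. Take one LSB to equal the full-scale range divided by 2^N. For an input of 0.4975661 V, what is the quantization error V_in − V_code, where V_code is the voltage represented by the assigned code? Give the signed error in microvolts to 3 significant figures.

−28.2 µV

Range = 0.643 − (0.0019) = 0.6411 V. LSB = 0.6411 V / 2^12 ≈ 156.5 µV.
(V_in − V_min)/LSB = (0.4975661 − (0.0019)) × 4096/0.6411 = 3166.8201 → nearest code k = 3167.
V_code = V_min + k × range/2^12 = 0.0019 + 3167 × 0.6411/4096 = 0.4975942627 V.
e = 0.4975661 − (0.4975942627) = −28.2 µV.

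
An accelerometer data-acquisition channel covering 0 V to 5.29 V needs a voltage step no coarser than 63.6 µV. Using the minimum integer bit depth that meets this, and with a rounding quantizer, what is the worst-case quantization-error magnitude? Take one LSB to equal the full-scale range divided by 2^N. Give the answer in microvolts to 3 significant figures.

20.2 µV

V_FS = 5.29 V.
Required number of levels: 5.29/63.6 µV = 83176; smallest N with 2^N ≥ that is 17.
LSB = 5.29 V ÷ 2^17 = 5.29/131072 V = 40.359 µV.
|e|_max = LSB/2 = 20.2 µV.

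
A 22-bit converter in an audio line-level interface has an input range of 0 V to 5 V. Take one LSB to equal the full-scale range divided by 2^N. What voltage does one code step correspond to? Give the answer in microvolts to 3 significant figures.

1.19 µV

Range is 5 V.
2^22 = 4194304 levels.
LSB = 5 V / 2^22 = 1.19 µV.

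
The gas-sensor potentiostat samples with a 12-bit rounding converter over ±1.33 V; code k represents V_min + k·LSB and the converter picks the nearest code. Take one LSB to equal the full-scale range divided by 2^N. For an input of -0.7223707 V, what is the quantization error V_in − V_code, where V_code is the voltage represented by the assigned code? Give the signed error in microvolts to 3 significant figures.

−222 µV

Span: 1.33 V − (-1.33 V) = 2.66 V. LSB = 2.66 V / 2^12 ≈ 0.6494 mV.
(V_in − V_min)/LSB = (-0.7223707 − (-1.33)) × 4096/2.66 = 935.6577 → nearest code k = 936.
V_code = -1.33 + (936/4096) × 2.66 = -0.7221484375 V.
e = -0.7223707 − (-0.7221484375) = −222 µV.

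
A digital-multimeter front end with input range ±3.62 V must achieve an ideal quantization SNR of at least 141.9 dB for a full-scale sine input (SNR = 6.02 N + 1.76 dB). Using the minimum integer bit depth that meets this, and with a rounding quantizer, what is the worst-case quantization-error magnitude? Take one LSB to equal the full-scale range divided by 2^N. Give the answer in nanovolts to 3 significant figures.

216 nV

Full-scale range = 3.62 V − (-3.62 V) = 7.24 V.
Solving 6.02 N ≥ 141.9 − 1.76: N ≥ 23.279. Round up → N = 24.
One LSB is 7.24 V / 16777216 = 431.54 nV.
Max error for round-to-nearest is LSB/2 = 216 nV.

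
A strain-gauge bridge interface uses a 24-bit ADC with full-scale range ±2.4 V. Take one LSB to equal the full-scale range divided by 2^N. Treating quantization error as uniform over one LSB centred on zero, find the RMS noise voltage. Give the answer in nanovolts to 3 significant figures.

82.6 nV

Span: 2.4 V − (-2.4 V) = 4.8 V.
One LSB is 4.8 V / 16777216 = 286.10 nV.
σ_q = LSB/√12 = 286.10 nV/3.4641 = 82.6 nV.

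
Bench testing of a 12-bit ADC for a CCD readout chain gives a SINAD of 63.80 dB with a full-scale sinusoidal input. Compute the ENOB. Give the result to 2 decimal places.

(63.80 − 1.76) / 6.02 = 62.04/6.02 = 10.3056 effective bits.

10.31 bits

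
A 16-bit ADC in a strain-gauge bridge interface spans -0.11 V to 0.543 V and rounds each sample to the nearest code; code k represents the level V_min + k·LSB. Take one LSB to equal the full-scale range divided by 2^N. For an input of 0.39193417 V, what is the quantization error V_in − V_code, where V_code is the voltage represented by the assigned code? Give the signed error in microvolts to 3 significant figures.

Full-scale range = 0.543 V − (-0.11 V) = 0.653 V. LSB = 0.653 V / 2^16 ≈ 9.964 µV.
(V_in − V_min)/LSB = (0.39193417 − (-0.11)) × 65536/0.653 = 50374.8205 → nearest code k = 50375.
V_code = V_min + k × range/2^16 = -0.11 + 50375 × 0.653/65536 = 0.39193595886 V.
e = 0.39193417 − (0.39193595886) = −1.79 µV.

−1.79 µV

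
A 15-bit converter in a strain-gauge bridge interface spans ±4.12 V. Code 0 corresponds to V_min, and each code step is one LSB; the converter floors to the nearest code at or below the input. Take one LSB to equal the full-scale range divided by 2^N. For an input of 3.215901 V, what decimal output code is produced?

Span: 4.12 V − (-4.12 V) = 8.24 V. LSB = 8.24 V / 2^15 ≈ 251.5 µV.
code = ⌊(V_in − V_min)/LSB⌋ = ⌊(V_in − V_min) × 2^15 / range⌋
     = ⌊(3.215901 − (-4.12)) × 32768 / 8.24⌋ = ⌊7.335901 × 32768/8.24⌋
     = ⌊29172.670⌋ = 29172.

29172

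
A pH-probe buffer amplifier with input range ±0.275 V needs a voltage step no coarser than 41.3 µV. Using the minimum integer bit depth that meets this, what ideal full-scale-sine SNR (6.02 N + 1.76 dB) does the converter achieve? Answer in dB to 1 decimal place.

86.0 dB

The full-scale span is 0.275 − (-0.275) = 0.55 V.
Need 2^N ≥ 0.55 V / 41.3 µV = 13320 → N_min = 14.
SNR = 6.02 × 14 + 1.76 = 86.04 dB.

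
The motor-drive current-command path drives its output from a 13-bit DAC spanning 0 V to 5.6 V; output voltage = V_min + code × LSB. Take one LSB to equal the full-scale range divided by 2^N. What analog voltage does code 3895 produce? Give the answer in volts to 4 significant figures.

Full-scale range = 5.6 V. LSB = 5.6 V / 2^13.
V_out = V_min + code × LSB = 0 V + 3895 × 5.6 V / 8192
      = 0 + 2.66260 = 2.66260 V.

2.663 V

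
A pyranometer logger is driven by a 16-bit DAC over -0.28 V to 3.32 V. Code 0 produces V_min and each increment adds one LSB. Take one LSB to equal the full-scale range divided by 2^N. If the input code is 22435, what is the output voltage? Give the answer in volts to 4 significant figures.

Range = 3.32 − (-0.28) = 3.6 V. LSB = 3.6 V / 2^16.
V_out = V_min + code × LSB = -0.28 V + 22435 × 3.6 V / 65536
      = -0.28 + 1.23239 = 0.952391 V.

0.9524 V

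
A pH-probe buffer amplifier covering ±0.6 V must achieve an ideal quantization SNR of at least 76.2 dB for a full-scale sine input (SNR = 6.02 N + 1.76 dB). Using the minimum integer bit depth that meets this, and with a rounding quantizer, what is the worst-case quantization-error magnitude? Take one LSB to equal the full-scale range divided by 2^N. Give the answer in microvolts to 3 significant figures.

73.2 µV

Span: 0.6 V − (-0.6 V) = 1.2 V.
6.02 N + 1.76 ≥ 76.2 gives N ≥ 12.365, so the minimum integer is 13.
Step size = 1.2/8192 V = 146.48 µV.
Half an LSB is 73.2 µV.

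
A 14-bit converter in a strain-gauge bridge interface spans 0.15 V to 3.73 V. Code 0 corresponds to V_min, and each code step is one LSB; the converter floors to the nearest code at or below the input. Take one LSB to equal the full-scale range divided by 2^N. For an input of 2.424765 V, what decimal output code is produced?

10410

Full-scale range = 3.73 V − (0.15 V) = 3.58 V. LSB = 3.58 V / 2^14 ≈ 218.5 µV.
code = ⌊(V_in − V_min)/LSB⌋ = ⌊(V_in − V_min) × 2^14 / range⌋
     = ⌊(2.424765 − (0.15)) × 16384 / 3.58⌋ = ⌊2.274765 × 16384/3.58⌋
     = ⌊10410.545⌋ = 10410.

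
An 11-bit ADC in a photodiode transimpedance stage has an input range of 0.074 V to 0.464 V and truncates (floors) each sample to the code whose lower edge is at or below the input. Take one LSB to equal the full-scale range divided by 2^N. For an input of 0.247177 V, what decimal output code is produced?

Span: 0.464 V − (0.074 V) = 0.39 V. LSB = 0.39 V / 2^11 ≈ 190.4 µV.
code = ⌊(V_in − V_min)/LSB⌋ = ⌊(V_in − V_min) × 2^11 / range⌋
     = ⌊(0.247177 − (0.074)) × 2048 / 0.39⌋ = ⌊0.173177 × 2048/0.39⌋
     = ⌊909.401⌋ = 909.

909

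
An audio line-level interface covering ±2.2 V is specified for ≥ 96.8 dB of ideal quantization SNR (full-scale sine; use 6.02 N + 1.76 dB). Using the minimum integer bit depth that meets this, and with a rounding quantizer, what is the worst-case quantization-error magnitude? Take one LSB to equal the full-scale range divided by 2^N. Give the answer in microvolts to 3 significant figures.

Span: 2.2 V − (-2.2 V) = 4.4 V.
Required N = ⌈(96.8 − 1.76)/6.02⌉ = ⌈15.787⌉ = 16.
One LSB is 4.4 V / 65536 = 67.139 µV.
|e|_max = LSB/2 = 33.6 µV.

33.6 µV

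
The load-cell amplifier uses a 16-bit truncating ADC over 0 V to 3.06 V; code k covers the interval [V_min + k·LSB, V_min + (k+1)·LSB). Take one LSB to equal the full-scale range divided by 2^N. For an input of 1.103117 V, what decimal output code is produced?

23625

Range is 3.06 V. LSB = 3.06 V / 2^16 ≈ 46.69 µV.
code = ⌊(V_in − V_min)/LSB⌋ = ⌊(V_in − V_min) × 2^16 / range⌋
     = ⌊(1.103117 − (0)) × 65536 / 3.06⌋ = ⌊1.103117 × 65536/3.06⌋
     = ⌊23625.450⌋ = 23625.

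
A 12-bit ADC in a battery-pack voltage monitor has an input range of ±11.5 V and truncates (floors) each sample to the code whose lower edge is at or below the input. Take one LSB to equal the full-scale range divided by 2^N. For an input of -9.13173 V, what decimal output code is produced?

Full-scale range = 11.5 V − (-11.5 V) = 23 V. LSB = 23 V / 2^12 ≈ 5.615 mV.
V_in − V_min = -9.13173 − (-11.5) = 2.36827 V.
Divide by LSB: 2.36827 × 4096/23 = 421.7580.
Truncating gives code 421.

421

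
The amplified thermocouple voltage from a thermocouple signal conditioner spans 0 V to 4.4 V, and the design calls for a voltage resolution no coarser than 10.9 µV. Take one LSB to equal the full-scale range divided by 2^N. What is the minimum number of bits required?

Range is 4.4 V.
Need 2^N ≥ 4.4 V / 10.9 µV = 403700 → N_min = 19.

19 bits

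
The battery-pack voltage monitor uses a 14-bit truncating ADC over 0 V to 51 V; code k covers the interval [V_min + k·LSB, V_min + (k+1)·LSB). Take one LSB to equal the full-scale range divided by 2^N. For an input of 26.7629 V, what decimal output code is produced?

V_FS = 51 V. LSB = 51 V / 2^14 ≈ 3.113 mV.
(V_in − V_min) × 2^14/range = (26.7629 − (0)) × 16384/51 = 8597.713.
Floor → code = 8597.

8597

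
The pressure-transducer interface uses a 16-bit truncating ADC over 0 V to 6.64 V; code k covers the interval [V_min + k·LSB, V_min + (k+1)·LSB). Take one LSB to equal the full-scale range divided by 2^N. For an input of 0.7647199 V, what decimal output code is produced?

7547

Span = 6.64 V. LSB = 6.64 V / 2^16 ≈ 101.3 µV.
code = ⌊(V_in − V_min)/LSB⌋ = ⌊(V_in − V_min) × 2^16 / range⌋
     = ⌊(0.7647199 − (0)) × 65536 / 6.64⌋ = ⌊0.7647199 × 65536/6.64⌋
     = ⌊7547.693⌋ = 7547.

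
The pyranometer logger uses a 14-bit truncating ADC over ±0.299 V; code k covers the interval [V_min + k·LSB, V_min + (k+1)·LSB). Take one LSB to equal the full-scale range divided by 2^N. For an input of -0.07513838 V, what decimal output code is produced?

Full-scale range = 0.299 V − (-0.299 V) = 0.598 V. LSB = 0.598 V / 2^14 ≈ 36.50 µV.
(V_in − V_min) × 2^14/range = (-0.07513838 − (-0.299)) × 16384/0.598 = 6133.359.
Floor → code = 6133.

6133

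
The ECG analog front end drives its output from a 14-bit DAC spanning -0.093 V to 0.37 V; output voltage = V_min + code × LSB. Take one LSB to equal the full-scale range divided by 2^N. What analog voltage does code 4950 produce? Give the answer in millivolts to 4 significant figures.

Range = 0.37 − (-0.093) = 0.463 V. LSB = 0.463 V / 2^14.
Output = V_min + (4950/16384) × range = -0.093 + 0.302124 × 0.463 V
      = -0.093 + 0.139883 = 0.0468834 V.

46.88 mV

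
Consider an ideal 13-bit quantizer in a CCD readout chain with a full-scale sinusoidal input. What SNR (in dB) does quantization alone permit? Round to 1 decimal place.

Ideal quantization SNR: 6.02 × 13 + 1.76 dB = 80.0 dB.

80.0 dB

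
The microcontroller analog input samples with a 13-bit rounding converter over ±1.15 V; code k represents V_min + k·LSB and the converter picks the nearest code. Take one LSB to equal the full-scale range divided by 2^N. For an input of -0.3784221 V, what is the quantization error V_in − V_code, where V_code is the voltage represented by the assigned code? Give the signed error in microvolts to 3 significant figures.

+44.7 µV

Span: 1.15 V − (-1.15 V) = 2.3 V. LSB = 2.3 V / 2^13 ≈ 280.8 µV.
Position in LSBs: (-0.3784221 − (-1.15)) × 8192/2.3 = 2748.1592; rounding gives k = 2748.
V_code = -1.15 + (2748/8192) × 2.3 = -0.3784667969 V.
e = -0.3784221 − (-0.3784667969) = +44.7 µV.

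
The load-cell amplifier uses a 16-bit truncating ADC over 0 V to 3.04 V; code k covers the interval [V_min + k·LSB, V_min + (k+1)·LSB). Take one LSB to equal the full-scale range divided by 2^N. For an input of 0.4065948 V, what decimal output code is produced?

8765

Span = 3.04 V. LSB = 3.04 V / 2^16 ≈ 46.39 µV.
(V_in − V_min) × 2^16/range = (0.4065948 − (0)) × 65536/3.04 = 8765.328.
Floor → code = 8765.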